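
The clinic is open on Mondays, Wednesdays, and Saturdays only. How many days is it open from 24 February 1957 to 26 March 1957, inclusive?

24 February 1957 is a Sunday.
That's 31 days from start to end, counting both.
31 = 7 × 4 + 3, so there are 4 full weeks plus 3 extra days.
Each full week contributes 3 days from the set (Mon, Wed, Sat): 4 × 3 = 12.
The 3 extra days are Sun, Mon, Tue — 1 of them qualifies.
Total: 12 + 1 = 13.

13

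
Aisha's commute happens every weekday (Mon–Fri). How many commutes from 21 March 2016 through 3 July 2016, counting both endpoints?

21 March 2016 is a Monday.
That's 105 days from start to end, counting both.
105 = 7 × 15, so the span is exactly 15 full weeks.
Each full week contributes 5 weekdays (Mon–Fri): 15 × 5 = 75.
Total: 75.

75 weekdays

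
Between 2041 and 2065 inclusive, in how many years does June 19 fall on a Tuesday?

3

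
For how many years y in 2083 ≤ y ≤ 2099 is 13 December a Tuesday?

Day of week of December 13 in each year:
2083: Mon, 2084: Wed, 2085: Thu, 2086: Fri, 2087: Sat, 2088: Mon, 2089: Tue ✓, 2090: Wed, 2091: Thu, 2092: Sat, 2093: Sun, 2094: Mon, 2095: Tue ✓, 2096: Thu, 2097: Fri, 2098: Sat, 2099: Sun
Tuesdays: 2089, 2095.

2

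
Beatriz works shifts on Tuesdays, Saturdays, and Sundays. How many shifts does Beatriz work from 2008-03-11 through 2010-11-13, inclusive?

419

2008-03-11 is a Tuesday.
From 2008-03-11 to 2010-11-13 is 978 days inclusive.
978 = 7 × 139 + 5, so there are 139 full weeks plus 5 extra days.
Each full week contributes 3 days from the set (Tue, Sat, Sun): 139 × 3 = 417.
The 5 extra days are Tuesday, Wednesday, Thursday, Friday, Saturday — 2 of them qualify.
Total: 417 + 2 = 419.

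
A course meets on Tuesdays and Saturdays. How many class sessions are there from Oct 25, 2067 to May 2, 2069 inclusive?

159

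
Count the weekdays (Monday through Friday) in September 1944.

21

Sep 1, 1944 is a Friday.
That's 30 days from start to end, counting both.
30 = 7 × 4 + 2, so there are 4 full weeks plus 2 extra days.
Each full week contributes 5 weekdays (Mon–Fri): 4 × 5 = 20.
The 2 extra days are Friday, Saturday — 1 of them qualifies.
Total: 20 + 1 = 21.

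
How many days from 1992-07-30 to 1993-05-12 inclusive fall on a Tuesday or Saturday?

82

1992-07-30 is a Thursday.
From 1992-07-30 to 1993-05-12 is 287 days inclusive.
287 = 7 × 41, so the span is exactly 41 full weeks.
Each full week contributes 2 days from the set (Tue, Sat): 41 × 2 = 82.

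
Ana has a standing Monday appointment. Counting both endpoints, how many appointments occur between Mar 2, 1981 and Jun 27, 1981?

17

Mar 2, 1981 is a Monday.
The range spans 118 days (inclusive of both endpoints).
118 = 7 × 16 + 6, so there are 16 full weeks plus 6 extra days.
Each full week contributes one Monday: 16 so far.
The 6 extra days are Monday, Tuesday, Wednesday, Thursday, Friday, Saturday — 1 of them qualifies.
Total: 16 + 1 = 17.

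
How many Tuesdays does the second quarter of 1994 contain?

Apr 1, 1994 is a Friday.
The range spans 91 days (inclusive of both endpoints).
91 = 7 × 13, so the span is exactly 13 full weeks.
Each full week contributes one Tuesday: 13 so far.
Total: 13.

13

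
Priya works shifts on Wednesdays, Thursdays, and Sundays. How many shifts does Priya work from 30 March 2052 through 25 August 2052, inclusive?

30 March 2052 is a Saturday.
The range spans 149 days (inclusive of both endpoints).
149 = 7 × 21 + 2, so there are 21 full weeks plus 2 extra days.
Each full week contributes 3 days from the set (Wed, Thu, Sun): 21 × 3 = 63.
The 2 extra days are Saturday, Sunday — 1 of them qualifies.
Total: 63 + 1 = 64.

64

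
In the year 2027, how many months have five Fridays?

5

A month has five Fridays exactly when Friday falls within its first (length − 28) days.
Jan: 31 days, starts Fri → 5 of Fri, Sat, Sun ✓
Feb: 28 days, starts Mon → 5 of (none)
Mar: 31 days, starts Mon → 5 of Mon, Tue, Wed
Apr: 30 days, starts Thu → 5 of Thu, Fri ✓
May: 31 days, starts Sat → 5 of Sat, Sun, Mon
Jun: 30 days, starts Tue → 5 of Tue, Wed
Jul: 31 days, starts Thu → 5 of Thu, Fri, Sat ✓
Aug: 31 days, starts Sun → 5 of Sun, Mon, Tue
Sep: 30 days, starts Wed → 5 of Wed, Thu
Oct: 31 days, starts Fri → 5 of Fri, Sat, Sun ✓
Nov: 30 days, starts Mon → 5 of Mon, Tue
Dec: 31 days, starts Wed → 5 of Wed, Thu, Fri ✓
Months with five Fridays: Jan, Apr, Jul, Oct, Dec.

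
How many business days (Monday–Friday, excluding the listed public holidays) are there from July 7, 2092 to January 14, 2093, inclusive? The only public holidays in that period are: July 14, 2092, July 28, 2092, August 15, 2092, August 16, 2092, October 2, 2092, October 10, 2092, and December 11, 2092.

July 7, 2092 is a Monday.
From July 7, 2092 to January 14, 2093 is 192 days inclusive.
192 = 7 × 27 + 3, so there are 27 full weeks plus 3 extra days.
Each full week contributes 5 weekdays (Mon–Fri): 27 × 5 = 135.
The 3 extra days are Monday, Tuesday, Wednesday — 3 of them qualify.
Total: 135 + 3 = 138.
Holidays: July 14, 2092 (Mon); July 28, 2092 (Mon); August 15, 2092 (Fri); August 16, 2092 (Sat); October 2, 2092 (Thu); October 10, 2092 (Fri); December 11, 2092 (Thu).
6 of the 7 holidays fall on weekdays; the rest are weekends and were already excluded.
Business days: 138 − 6 = 132.

132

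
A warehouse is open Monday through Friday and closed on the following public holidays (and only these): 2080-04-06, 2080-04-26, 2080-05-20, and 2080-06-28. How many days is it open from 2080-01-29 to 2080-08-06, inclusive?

2080-01-29 is a Monday.
From 2080-01-29 to 2080-08-06 is 191 days inclusive.
191 = 7 × 27 + 2, so there are 27 full weeks plus 2 extra days.
Each full week contributes 5 weekdays (Mon–Fri): 27 × 5 = 135.
The 2 extra days are Mon, Tue — 2 of them qualify.
Total: 135 + 2 = 137.
Holidays: 2080-04-06 (Sat); 2080-04-26 (Fri); 2080-05-20 (Mon); 2080-06-28 (Fri).
3 of the 4 holidays fall on weekdays; the rest are weekends and were already excluded.
Business days: 137 − 3 = 134.

134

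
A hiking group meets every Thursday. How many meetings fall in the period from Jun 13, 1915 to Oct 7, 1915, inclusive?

Jun 13, 1915 is a Sunday.
The range spans 117 days (inclusive of both endpoints).
117 = 7 × 16 + 5, so there are 16 full weeks plus 5 extra days.
Each full week contributes one Thursday: 16 so far.
The 5 extra days are Sunday, Monday, Tuesday, Wednesday, Thursday — 1 of them qualifies.
Total: 16 + 1 = 17.

17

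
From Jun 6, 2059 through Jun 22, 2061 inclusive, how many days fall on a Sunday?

107

Jun 6, 2059 is a Friday.
That's 748 days from start to end, counting both.
748 = 7 × 106 + 6, so there are 106 full weeks plus 6 extra days.
Each full week contributes one Sunday: 106 so far.
The 6 extra days are Friday, Saturday, Sunday, Monday, Tuesday, Wednesday — 1 of them qualifies.
Total: 106 + 1 = 107.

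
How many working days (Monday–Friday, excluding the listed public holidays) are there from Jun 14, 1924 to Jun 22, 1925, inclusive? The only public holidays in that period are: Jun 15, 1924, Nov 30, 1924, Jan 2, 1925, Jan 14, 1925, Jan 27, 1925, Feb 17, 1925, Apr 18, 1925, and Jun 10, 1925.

261 working days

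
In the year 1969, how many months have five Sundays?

4

A month has five Sundays exactly when Sunday falls within its first (length − 28) days.
Jan: 31 days, starts Wed → 5 of Wed, Thu, Fri
Feb: 28 days, starts Sat → 5 of (none)
Mar: 31 days, starts Sat → 5 of Sat, Sun, Mon ✓
Apr: 30 days, starts Tue → 5 of Tue, Wed
May: 31 days, starts Thu → 5 of Thu, Fri, Sat
Jun: 30 days, starts Sun → 5 of Sun, Mon ✓
Jul: 31 days, starts Tue → 5 of Tue, Wed, Thu
Aug: 31 days, starts Fri → 5 of Fri, Sat, Sun ✓
Sep: 30 days, starts Mon → 5 of Mon, Tue
Oct: 31 days, starts Wed → 5 of Wed, Thu, Fri
Nov: 30 days, starts Sat → 5 of Sat, Sun ✓
Dec: 31 days, starts Mon → 5 of Mon, Tue, Wed
Months with five Sundays: Mar, Jun, Aug, Nov.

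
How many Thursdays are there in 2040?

2040-01-01 is a Sunday.
That's 366 days from start to end, counting both.
366 = 7 × 52 + 2, so there are 52 full weeks plus 2 extra days.
Each full week contributes one Thursday: 52 so far.
The 2 extra days are Sun, Mon — none qualify.
Total: 52 + 0 = 52.

52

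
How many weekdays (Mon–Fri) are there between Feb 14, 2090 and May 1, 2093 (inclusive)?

Feb 14, 2090 is a Tuesday.
That's 1173 days from start to end, counting both.
1173 = 7 × 167 + 4, so there are 167 full weeks plus 4 extra days.
Each full week contributes 5 weekdays (Mon–Fri): 167 × 5 = 835.
The 4 extra days are Tuesday, Wednesday, Thursday, Friday — 4 of them qualify.
Total: 835 + 4 = 839.

839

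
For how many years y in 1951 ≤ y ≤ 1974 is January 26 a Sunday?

3

Day of week of January 26 in each year:
1951: Fri, 1952: Sat, 1953: Mon, 1954: Tue, 1955: Wed, 1956: Thu, 1957: Sat, 1958: Sun ✓, 1959: Mon, 1960: Tue, 1961: Thu, 1962: Fri, 1963: Sat, 1964: Sun ✓, 1965: Tue, 1966: Wed, 1967: Thu, 1968: Fri, 1969: Sun ✓, 1970: Mon, 1971: Tue, 1972: Wed, 1973: Fri, 1974: Sat
Sundays: 1958, 1964, 1969.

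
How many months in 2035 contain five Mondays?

5

A month has five Mondays exactly when Monday falls within its first (length − 28) days.
Jan: 31 days, starts Mon → 5 of Mon, Tue, Wed ✓
Feb: 28 days, starts Thu → 5 of (none)
Mar: 31 days, starts Thu → 5 of Thu, Fri, Sat
Apr: 30 days, starts Sun → 5 of Sun, Mon ✓
May: 31 days, starts Tue → 5 of Tue, Wed, Thu
Jun: 30 days, starts Fri → 5 of Fri, Sat
Jul: 31 days, starts Sun → 5 of Sun, Mon, Tue ✓
Aug: 31 days, starts Wed → 5 of Wed, Thu, Fri
Sep: 30 days, starts Sat → 5 of Sat, Sun
Oct: 31 days, starts Mon → 5 of Mon, Tue, Wed ✓
Nov: 30 days, starts Thu → 5 of Thu, Fri
Dec: 31 days, starts Sat → 5 of Sat, Sun, Mon ✓
Months with five Mondays: Jan, Apr, Jul, Oct, Dec.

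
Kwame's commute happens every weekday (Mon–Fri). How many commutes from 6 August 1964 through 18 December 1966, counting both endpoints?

617

6 August 1964 is a Thursday.
The range spans 865 days (inclusive of both endpoints).
865 = 7 × 123 + 4, so there are 123 full weeks plus 4 extra days.
Each full week contributes 5 weekdays (Mon–Fri): 123 × 5 = 615.
The 4 extra days are Thursday, Friday, Saturday, Sunday — 2 of them qualify.
Total: 615 + 2 = 617.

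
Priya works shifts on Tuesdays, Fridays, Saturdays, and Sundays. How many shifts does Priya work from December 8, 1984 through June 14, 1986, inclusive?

317

December 8, 1984 is a Saturday.
From December 8, 1984 to June 14, 1986 is 554 days inclusive.
554 = 7 × 79 + 1, so there are 79 full weeks plus 1 extra day.
Each full week contributes 4 days from the set (Tue, Fri, Sat, Sun): 79 × 4 = 316.
The 1 extra day is Saturday — 1 of them qualifies.
Total: 316 + 1 = 317.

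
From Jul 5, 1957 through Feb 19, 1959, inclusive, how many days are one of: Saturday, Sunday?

170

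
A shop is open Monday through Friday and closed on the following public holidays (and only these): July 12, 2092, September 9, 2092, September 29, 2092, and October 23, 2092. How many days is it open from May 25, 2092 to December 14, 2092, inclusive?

142

May 25, 2092 is a Sunday.
That's 204 days from start to end, counting both.
204 = 7 × 29 + 1, so there are 29 full weeks plus 1 extra day.
Each full week contributes 5 weekdays (Mon–Fri): 29 × 5 = 145.
The 1 extra day is Sunday — none qualify.
Total: 145 + 0 = 145.
Holidays: July 12, 2092 (Sat); September 9, 2092 (Tue); September 29, 2092 (Mon); October 23, 2092 (Thu).
3 of the 4 holidays fall on weekdays; the rest are weekends and were already excluded.
Business days: 145 − 3 = 142.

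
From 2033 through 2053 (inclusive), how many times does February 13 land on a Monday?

Day of week of February 13 in each year:
2033: Sun, 2034: Mon ✓, 2035: Tue, 2036: Wed, 2037: Fri, 2038: Sat, 2039: Sun, 2040: Mon ✓, 2041: Wed, 2042: Thu, 2043: Fri, 2044: Sat, 2045: Mon ✓, 2046: Tue, 2047: Wed, 2048: Thu, 2049: Sat, 2050: Sun, 2051: Mon ✓, 2052: Tue, 2053: Thu
Mondays: 2034, 2040, 2045, 2051.

4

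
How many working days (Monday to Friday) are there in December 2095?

22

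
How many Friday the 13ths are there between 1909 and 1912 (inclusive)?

6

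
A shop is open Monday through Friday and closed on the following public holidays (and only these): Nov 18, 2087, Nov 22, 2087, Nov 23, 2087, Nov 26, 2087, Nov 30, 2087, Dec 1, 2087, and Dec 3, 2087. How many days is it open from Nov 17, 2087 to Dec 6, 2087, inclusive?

11

Nov 17, 2087 is a Monday.
The range spans 20 days (inclusive of both endpoints).
20 = 7 × 2 + 6, so there are 2 full weeks plus 6 extra days.
Each full week contributes 5 weekdays (Mon–Fri): 2 × 5 = 10.
The 6 extra days are Monday, Tuesday, Wednesday, Thursday, Friday, Saturday — 5 of them qualify.
Total: 10 + 5 = 15.
Holidays: Nov 18, 2087 (Tue); Nov 22, 2087 (Sat); Nov 23, 2087 (Sun); Nov 26, 2087 (Wed); Nov 30, 2087 (Sun); Dec 1, 2087 (Mon); Dec 3, 2087 (Wed).
4 of the 7 holidays fall on weekdays; the rest are weekends and were already excluded.
Business days: 15 − 4 = 11.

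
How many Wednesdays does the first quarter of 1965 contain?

13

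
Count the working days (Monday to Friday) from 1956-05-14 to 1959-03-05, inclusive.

1956-05-14 is a Monday.
The range spans 1026 days (inclusive of both endpoints).
1026 = 7 × 146 + 4, so there are 146 full weeks plus 4 extra days.
Each full week contributes 5 weekdays (Mon–Fri): 146 × 5 = 730.
The 4 extra days are Monday, Tuesday, Wednesday, Thursday — 4 of them qualify.
Total: 730 + 4 = 734.

734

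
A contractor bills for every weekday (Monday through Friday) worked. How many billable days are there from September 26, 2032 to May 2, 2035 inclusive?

678 weekdays

September 26, 2032 is a Sunday.
From September 26, 2032 to May 2, 2035 is 949 days inclusive.
949 = 7 × 135 + 4, so there are 135 full weeks plus 4 extra days.
Each full week contributes 5 weekdays (Mon–Fri): 135 × 5 = 675.
The 4 extra days are Sun, Mon, Tue, Wed — 3 of them qualify.
Total: 675 + 3 = 678.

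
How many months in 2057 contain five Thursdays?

A month has five Thursdays exactly when Thursday falls within its first (length − 28) days.
Jan: 31 days, starts Mon → 5 of Mon, Tue, Wed
Feb: 28 days, starts Thu → 5 of (none)
Mar: 31 days, starts Thu → 5 of Thu, Fri, Sat ✓
Apr: 30 days, starts Sun → 5 of Sun, Mon
May: 31 days, starts Tue → 5 of Tue, Wed, Thu ✓
Jun: 30 days, starts Fri → 5 of Fri, Sat
Jul: 31 days, starts Sun → 5 of Sun, Mon, Tue
Aug: 31 days, starts Wed → 5 of Wed, Thu, Fri ✓
Sep: 30 days, starts Sat → 5 of Sat, Sun
Oct: 31 days, starts Mon → 5 of Mon, Tue, Wed
Nov: 30 days, starts Thu → 5 of Thu, Fri ✓
Dec: 31 days, starts Sat → 5 of Sat, Sun, Mon
Months with five Thursdays: Mar, May, Aug, Nov.

4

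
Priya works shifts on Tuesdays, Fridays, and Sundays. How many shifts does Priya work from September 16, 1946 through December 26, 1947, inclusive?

200

September 16, 1946 is a Monday.
The range spans 467 days (inclusive of both endpoints).
467 = 7 × 66 + 5, so there are 66 full weeks plus 5 extra days.
Each full week contributes 3 days from the set (Tue, Fri, Sun): 66 × 3 = 198.
The 5 extra days are Monday, Tuesday, Wednesday, Thursday, Friday — 2 of them qualify.
Total: 198 + 2 = 200.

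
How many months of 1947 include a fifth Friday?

4

A month has five Fridays exactly when Friday falls within its first (length − 28) days.
Jan: 31 days, starts Wed → 5 of Wed, Thu, Fri ✓
Feb: 28 days, starts Sat → 5 of (none)
Mar: 31 days, starts Sat → 5 of Sat, Sun, Mon
Apr: 30 days, starts Tue → 5 of Tue, Wed
May: 31 days, starts Thu → 5 of Thu, Fri, Sat ✓
Jun: 30 days, starts Sun → 5 of Sun, Mon
Jul: 31 days, starts Tue → 5 of Tue, Wed, Thu
Aug: 31 days, starts Fri → 5 of Fri, Sat, Sun ✓
Sep: 30 days, starts Mon → 5 of Mon, Tue
Oct: 31 days, starts Wed → 5 of Wed, Thu, Fri ✓
Nov: 30 days, starts Sat → 5 of Sat, Sun
Dec: 31 days, starts Mon → 5 of Mon, Tue, Wed
Months with five Fridays: Jan, May, Aug, Oct.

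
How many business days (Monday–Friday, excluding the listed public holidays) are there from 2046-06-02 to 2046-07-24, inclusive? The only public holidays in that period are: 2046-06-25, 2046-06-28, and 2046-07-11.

2046-06-02 is a Saturday.
From 2046-06-02 to 2046-07-24 is 53 days inclusive.
53 = 7 × 7 + 4, so there are 7 full weeks plus 4 extra days.
Each full week contributes 5 weekdays (Mon–Fri): 7 × 5 = 35.
The 4 extra days are Saturday, Sunday, Monday, Tuesday — 2 of them qualify.
Total: 35 + 2 = 37.
Holidays: 2046-06-25 (Mon); 2046-06-28 (Thu); 2046-07-11 (Wed).
All 3 holidays fall on weekdays, so subtract 3.
Business days: 37 − 3 = 34.

34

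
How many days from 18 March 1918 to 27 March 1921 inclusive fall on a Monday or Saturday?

18 March 1918 is a Monday.
From 18 March 1918 to 27 March 1921 is 1106 days inclusive.
1106 = 7 × 158, so the span is exactly 158 full weeks.
Each full week contributes 2 days from the set (Mon, Sat): 158 × 2 = 316.
Total: 316.

316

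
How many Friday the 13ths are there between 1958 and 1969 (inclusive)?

Friday-the-13ths by year:
1958: Jun
1959: Feb, Mar, Nov
1960: May
1961: Jan, Oct
1962: Apr, Jul
1963: Sep, Dec
1964: Mar, Nov
1965: Aug
1966: May
1967: Jan, Oct
1968: Sep, Dec
1969: Jun

20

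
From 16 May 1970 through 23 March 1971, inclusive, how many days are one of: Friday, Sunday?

89

16 May 1970 is a Saturday.
That's 312 days from start to end, counting both.
312 = 7 × 44 + 4, so there are 44 full weeks plus 4 extra days.
Each full week contributes 2 days from the set (Fri, Sun): 44 × 2 = 88.
The 4 extra days are Saturday, Sunday, Monday, Tuesday — 1 of them qualifies.
Total: 88 + 1 = 89.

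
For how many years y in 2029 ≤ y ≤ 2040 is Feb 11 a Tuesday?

Day of week of February 11 in each year:
2029: Sun, 2030: Mon, 2031: Tue ✓, 2032: Wed, 2033: Fri, 2034: Sat, 2035: Sun, 2036: Mon, 2037: Wed, 2038: Thu, 2039: Fri, 2040: Sat
Tuesdays: 2031.

1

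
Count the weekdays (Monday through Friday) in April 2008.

22

Apr 1, 2008 is a Tuesday.
The range spans 30 days (inclusive of both endpoints).
30 = 7 × 4 + 2, so there are 4 full weeks plus 2 extra days.
Each full week contributes 5 weekdays (Mon–Fri): 4 × 5 = 20.
The 2 extra days are Tuesday, Wednesday — 2 of them qualify.
Total: 20 + 2 = 22.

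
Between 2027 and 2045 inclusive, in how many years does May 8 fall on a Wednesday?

Day of week of May 8 in each year:
2027: Sat, 2028: Mon, 2029: Tue, 2030: Wed ✓, 2031: Thu, 2032: Sat, 2033: Sun, 2034: Mon, 2035: Tue, 2036: Thu, 2037: Fri, 2038: Sat, 2039: Sun, 2040: Tue, 2041: Wed ✓, 2042: Thu, 2043: Fri, 2044: Sun, 2045: Mon
Wednesdays: 2030, 2041.

2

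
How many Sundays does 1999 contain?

1 January 1999 is a Friday.
The range spans 365 days (inclusive of both endpoints).
365 = 7 × 52 + 1, so there are 52 full weeks plus 1 extra day.
Each full week contributes one Sunday: 52 so far.
The 1 extra day is Friday — none qualify.
Total: 52 + 0 = 52.

52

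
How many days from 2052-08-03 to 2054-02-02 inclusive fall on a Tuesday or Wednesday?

156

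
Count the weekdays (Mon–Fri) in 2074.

261 weekdays

Jan 1, 2074 is a Monday.
The range spans 365 days (inclusive of both endpoints).
365 = 7 × 52 + 1, so there are 52 full weeks plus 1 extra day.
Each full week contributes 5 weekdays (Mon–Fri): 52 × 5 = 260.
The 1 extra day is Monday — 1 of them qualifies.
Total: 260 + 1 = 261.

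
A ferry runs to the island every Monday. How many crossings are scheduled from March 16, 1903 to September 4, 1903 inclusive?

25 Mondays

March 16, 1903 is a Monday.
From March 16, 1903 to September 4, 1903 is 173 days inclusive.
173 = 7 × 24 + 5, so there are 24 full weeks plus 5 extra days.
Each full week contributes one Monday: 24 so far.
The 5 extra days are Mon, Tue, Wed, Thu, Fri — 1 of them qualifies.
Total: 24 + 1 = 25.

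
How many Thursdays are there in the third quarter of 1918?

1 July 1918 is a Monday.
The range spans 92 days (inclusive of both endpoints).
92 = 7 × 13 + 1, so there are 13 full weeks plus 1 extra day.
Each full week contributes one Thursday: 13 so far.
The 1 extra day is Mon — none qualify.
Total: 13 + 0 = 13.

13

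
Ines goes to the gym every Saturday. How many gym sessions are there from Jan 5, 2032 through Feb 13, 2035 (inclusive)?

Jan 5, 2032 is a Monday.
That's 1136 days from start to end, counting both.
1136 = 7 × 162 + 2, so there are 162 full weeks plus 2 extra days.
Each full week contributes one Saturday: 162 so far.
The 2 extra days are Mon, Tue — none qualify.
Total: 162 + 0 = 162.

162 Saturdays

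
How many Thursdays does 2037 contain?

53

2037-01-01 is a Thursday.
The range spans 365 days (inclusive of both endpoints).
365 = 7 × 52 + 1, so there are 52 full weeks plus 1 extra day.
Each full week contributes one Thursday: 52 so far.
The 1 extra day is Thu — 1 of them qualifies.
Total: 52 + 1 = 53.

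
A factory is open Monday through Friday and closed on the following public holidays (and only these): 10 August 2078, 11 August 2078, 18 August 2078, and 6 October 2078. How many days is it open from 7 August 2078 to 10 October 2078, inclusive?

7 August 2078 is a Sunday.
The range spans 65 days (inclusive of both endpoints).
65 = 7 × 9 + 2, so there are 9 full weeks plus 2 extra days.
Each full week contributes 5 weekdays (Mon–Fri): 9 × 5 = 45.
The 2 extra days are Sun, Mon — 1 of them qualifies.
Total: 45 + 1 = 46.
Holidays: 10 August 2078 (Wed); 11 August 2078 (Thu); 18 August 2078 (Thu); 6 October 2078 (Thu).
All 4 holidays fall on weekdays, so subtract 4.
Business days: 46 − 4 = 42.

42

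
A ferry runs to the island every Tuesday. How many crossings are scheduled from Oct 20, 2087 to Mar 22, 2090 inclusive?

127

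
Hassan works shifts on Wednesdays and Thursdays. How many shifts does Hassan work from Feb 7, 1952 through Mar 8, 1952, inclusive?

Feb 7, 1952 is a Thursday.
The range spans 31 days (inclusive of both endpoints).
31 = 7 × 4 + 3, so there are 4 full weeks plus 3 extra days.
Each full week contributes 2 days from the set (Wed, Thu): 4 × 2 = 8.
The 3 extra days are Thu, Fri, Sat — 1 of them qualifies.
Total: 8 + 1 = 9.

9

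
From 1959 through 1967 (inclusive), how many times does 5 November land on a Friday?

1

Day of week of November 5 in each year:
1959: Thu, 1960: Sat, 1961: Sun, 1962: Mon, 1963: Tue, 1964: Thu, 1965: Fri ✓, 1966: Sat, 1967: Sun
Fridays: 1965.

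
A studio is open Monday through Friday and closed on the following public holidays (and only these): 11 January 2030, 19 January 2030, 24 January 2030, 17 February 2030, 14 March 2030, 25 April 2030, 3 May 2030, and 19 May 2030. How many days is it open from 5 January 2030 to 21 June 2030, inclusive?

115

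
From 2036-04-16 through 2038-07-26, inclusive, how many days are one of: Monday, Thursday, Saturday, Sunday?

2036-04-16 is a Wednesday.
From 2036-04-16 to 2038-07-26 is 832 days inclusive.
832 = 7 × 118 + 6, so there are 118 full weeks plus 6 extra days.
Each full week contributes 4 days from the set (Mon, Thu, Sat, Sun): 118 × 4 = 472.
The 6 extra days are Wednesday, Thursday, Friday, Saturday, Sunday, Monday — 4 of them qualify.
Total: 472 + 4 = 476.

476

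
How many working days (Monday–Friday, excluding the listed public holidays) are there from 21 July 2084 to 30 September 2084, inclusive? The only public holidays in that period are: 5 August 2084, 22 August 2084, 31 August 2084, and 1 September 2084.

48 working days

21 July 2084 is a Friday.
From 21 July 2084 to 30 September 2084 is 72 days inclusive.
72 = 7 × 10 + 2, so there are 10 full weeks plus 2 extra days.
Each full week contributes 5 weekdays (Mon–Fri): 10 × 5 = 50.
The 2 extra days are Fri, Sat — 1 of them qualifies.
Total: 50 + 1 = 51.
Holidays: 5 August 2084 (Sat); 22 August 2084 (Tue); 31 August 2084 (Thu); 1 September 2084 (Fri).
3 of the 4 holidays fall on weekdays; the rest are weekends and were already excluded.
Business days: 51 − 3 = 48.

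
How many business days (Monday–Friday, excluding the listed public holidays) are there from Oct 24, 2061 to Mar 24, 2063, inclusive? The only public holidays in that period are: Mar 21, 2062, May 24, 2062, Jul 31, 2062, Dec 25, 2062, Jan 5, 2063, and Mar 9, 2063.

364

Oct 24, 2061 is a Monday.
That's 517 days from start to end, counting both.
517 = 7 × 73 + 6, so there are 73 full weeks plus 6 extra days.
Each full week contributes 5 weekdays (Mon–Fri): 73 × 5 = 365.
The 6 extra days are Mon, Tue, Wed, Thu, Fri, Sat — 5 of them qualify.
Total: 365 + 5 = 370.
Holidays: Mar 21, 2062 (Tue); May 24, 2062 (Wed); Jul 31, 2062 (Mon); Dec 25, 2062 (Mon); Jan 5, 2063 (Fri); Mar 9, 2063 (Fri).
All 6 holidays fall on weekdays, so subtract 6.
Business days: 370 − 6 = 364.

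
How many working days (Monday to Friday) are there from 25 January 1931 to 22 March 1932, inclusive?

302

25 January 1931 is a Sunday.
That's 423 days from start to end, counting both.
423 = 7 × 60 + 3, so there are 60 full weeks plus 3 extra days.
Each full week contributes 5 weekdays (Mon–Fri): 60 × 5 = 300.
The 3 extra days are Sun, Mon, Tue — 2 of them qualify.
Total: 300 + 2 = 302.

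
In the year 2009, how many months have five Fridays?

A month has five Fridays exactly when Friday falls within its first (length − 28) days.
Jan: 31 days, starts Thu → 5 of Thu, Fri, Sat ✓
Feb: 28 days, starts Sun → 5 of (none)
Mar: 31 days, starts Sun → 5 of Sun, Mon, Tue
Apr: 30 days, starts Wed → 5 of Wed, Thu
May: 31 days, starts Fri → 5 of Fri, Sat, Sun ✓
Jun: 30 days, starts Mon → 5 of Mon, Tue
Jul: 31 days, starts Wed → 5 of Wed, Thu, Fri ✓
Aug: 31 days, starts Sat → 5 of Sat, Sun, Mon
Sep: 30 days, starts Tue → 5 of Tue, Wed
Oct: 31 days, starts Thu → 5 of Thu, Fri, Sat ✓
Nov: 30 days, starts Sun → 5 of Sun, Mon
Dec: 31 days, starts Tue → 5 of Tue, Wed, Thu
Months with five Fridays: Jan, May, Jul, Oct.

4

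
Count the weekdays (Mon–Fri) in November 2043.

21 weekdays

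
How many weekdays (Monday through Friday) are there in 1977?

260 weekdays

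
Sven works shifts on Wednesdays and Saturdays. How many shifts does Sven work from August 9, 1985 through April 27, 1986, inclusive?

75

August 9, 1985 is a Friday.
The range spans 262 days (inclusive of both endpoints).
262 = 7 × 37 + 3, so there are 37 full weeks plus 3 extra days.
Each full week contributes 2 days from the set (Wed, Sat): 37 × 2 = 74.
The 3 extra days are Friday, Saturday, Sunday — 1 of them qualifies.
Total: 74 + 1 = 75.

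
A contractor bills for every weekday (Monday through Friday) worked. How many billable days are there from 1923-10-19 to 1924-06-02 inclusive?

1923-10-19 is a Friday.
The range spans 228 days (inclusive of both endpoints).
228 = 7 × 32 + 4, so there are 32 full weeks plus 4 extra days.
Each full week contributes 5 weekdays (Mon–Fri): 32 × 5 = 160.
The 4 extra days are Fri, Sat, Sun, Mon — 2 of them qualify.
Total: 160 + 2 = 162.

162 weekdays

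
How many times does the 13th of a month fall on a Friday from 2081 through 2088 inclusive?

13

Friday-the-13ths by year:
2081: Jun
2082: Feb, Mar, Nov
2083: Aug
2084: Oct
2085: Apr, Jul
2086: Sep, Dec
2087: Jun
2088: Feb, Aug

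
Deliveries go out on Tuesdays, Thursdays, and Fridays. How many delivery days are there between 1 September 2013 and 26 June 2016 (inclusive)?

1 September 2013 is a Sunday.
From 1 September 2013 to 26 June 2016 is 1030 days inclusive.
1030 = 7 × 147 + 1, so there are 147 full weeks plus 1 extra day.
Each full week contributes 3 days from the set (Tue, Thu, Fri): 147 × 3 = 441.
The 1 extra day is Sun — none qualify.
Total: 441 + 0 = 441.

441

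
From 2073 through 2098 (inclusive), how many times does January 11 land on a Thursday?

Day of week of January 11 in each year:
2073: Wed, 2074: Thu ✓, 2075: Fri, 2076: Sat, 2077: Mon, 2078: Tue, 2079: Wed, 2080: Thu ✓, 2081: Sat, 2082: Sun, 2083: Mon, 2084: Tue, 2085: Thu ✓, 2086: Fri, 2087: Sat, 2088: Sun, 2089: Tue, 2090: Wed, 2091: Thu ✓, 2092: Fri, 2093: Sun, 2094: Mon, 2095: Tue, 2096: Wed, 2097: Fri, 2098: Sat
Thursdays: 2074, 2080, 2085, 2091.

4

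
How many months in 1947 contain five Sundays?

A month has five Sundays exactly when Sunday falls within its first (length − 28) days.
Jan: 31 days, starts Wed → 5 of Wed, Thu, Fri
Feb: 28 days, starts Sat → 5 of (none)
Mar: 31 days, starts Sat → 5 of Sat, Sun, Mon ✓
Apr: 30 days, starts Tue → 5 of Tue, Wed
May: 31 days, starts Thu → 5 of Thu, Fri, Sat
Jun: 30 days, starts Sun → 5 of Sun, Mon ✓
Jul: 31 days, starts Tue → 5 of Tue, Wed, Thu
Aug: 31 days, starts Fri → 5 of Fri, Sat, Sun ✓
Sep: 30 days, starts Mon → 5 of Mon, Tue
Oct: 31 days, starts Wed → 5 of Wed, Thu, Fri
Nov: 30 days, starts Sat → 5 of Sat, Sun ✓
Dec: 31 days, starts Mon → 5 of Mon, Tue, Wed
Months with five Sundays: Mar, Jun, Aug, Nov.

4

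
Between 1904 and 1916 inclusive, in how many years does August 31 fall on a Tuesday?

2

Day of week of August 31 in each year:
1904: Wed, 1905: Thu, 1906: Fri, 1907: Sat, 1908: Mon, 1909: Tue ✓, 1910: Wed, 1911: Thu, 1912: Sat, 1913: Sun, 1914: Mon, 1915: Tue ✓, 1916: Thu
Tuesdays: 1909, 1915.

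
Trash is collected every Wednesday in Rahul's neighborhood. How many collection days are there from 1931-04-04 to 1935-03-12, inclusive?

1931-04-04 is a Saturday.
That's 1439 days from start to end, counting both.
1439 = 7 × 205 + 4, so there are 205 full weeks plus 4 extra days.
Each full week contributes one Wednesday: 205 so far.
The 4 extra days are Sat, Sun, Mon, Tue — none qualify.
Total: 205 + 0 = 205.

205 Wednesdays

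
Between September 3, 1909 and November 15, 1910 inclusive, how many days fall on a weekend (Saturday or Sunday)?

126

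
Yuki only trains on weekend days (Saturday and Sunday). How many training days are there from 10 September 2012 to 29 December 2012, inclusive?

31

10 September 2012 is a Monday.
The range spans 111 days (inclusive of both endpoints).
111 = 7 × 15 + 6, so there are 15 full weeks plus 6 extra days.
Each full week contributes 2 weekend days (Sat, Sun): 15 × 2 = 30.
The 6 extra days are Mon, Tue, Wed, Thu, Fri, Sat — 1 of them qualifies.
Total: 30 + 1 = 31.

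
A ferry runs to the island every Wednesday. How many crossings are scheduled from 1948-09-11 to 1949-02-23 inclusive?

1948-09-11 is a Saturday.
The range spans 166 days (inclusive of both endpoints).
166 = 7 × 23 + 5, so there are 23 full weeks plus 5 extra days.
Each full week contributes one Wednesday: 23 so far.
The 5 extra days are Saturday, Sunday, Monday, Tuesday, Wednesday — 1 of them qualifies.
Total: 23 + 1 = 24.

24 Wednesdays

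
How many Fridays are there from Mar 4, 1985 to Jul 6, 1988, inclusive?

Mar 4, 1985 is a Monday.
From Mar 4, 1985 to Jul 6, 1988 is 1221 days inclusive.
1221 = 7 × 174 + 3, so there are 174 full weeks plus 3 extra days.
Each full week contributes one Friday: 174 so far.
The 3 extra days are Mon, Tue, Wed — none qualify.
Total: 174 + 0 = 174.

174 Fridays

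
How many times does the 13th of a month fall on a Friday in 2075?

2

The 13th falls on a Friday when the month's 13th has weekday Fri.
Jan 13 is Sun; Feb 13 is Wed; Mar 13 is Wed; Apr 13 is Sat; May 13 is Mon; Jun 13 is Thu; Jul 13 is Sat; Aug 13 is Tue; Sep 13 is Fri ✓; Oct 13 is Sun; Nov 13 is Wed; Dec 13 is Fri ✓.
Friday the 13ths: Sep, Dec.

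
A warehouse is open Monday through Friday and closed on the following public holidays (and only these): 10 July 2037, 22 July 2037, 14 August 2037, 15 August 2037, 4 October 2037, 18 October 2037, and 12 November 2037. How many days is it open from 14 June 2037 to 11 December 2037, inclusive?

14 June 2037 is a Sunday.
From 14 June 2037 to 11 December 2037 is 181 days inclusive.
181 = 7 × 25 + 6, so there are 25 full weeks plus 6 extra days.
Each full week contributes 5 weekdays (Mon–Fri): 25 × 5 = 125.
The 6 extra days are Sunday, Monday, Tuesday, Wednesday, Thursday, Friday — 5 of them qualify.
Total: 125 + 5 = 130.
Holidays: 10 July 2037 (Fri); 22 July 2037 (Wed); 14 August 2037 (Fri); 15 August 2037 (Sat); 4 October 2037 (Sun); 18 October 2037 (Sun); 12 November 2037 (Thu).
4 of the 7 holidays fall on weekdays; the rest are weekends and were already excluded.
Business days: 130 − 4 = 126.

126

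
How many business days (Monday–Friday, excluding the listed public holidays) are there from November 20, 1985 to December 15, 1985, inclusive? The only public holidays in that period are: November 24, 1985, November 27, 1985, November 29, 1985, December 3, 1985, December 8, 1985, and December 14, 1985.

November 20, 1985 is a Wednesday.
That's 26 days from start to end, counting both.
26 = 7 × 3 + 5, so there are 3 full weeks plus 5 extra days.
Each full week contributes 5 weekdays (Mon–Fri): 3 × 5 = 15.
The 5 extra days are Wed, Thu, Fri, Sat, Sun — 3 of them qualify.
Total: 15 + 3 = 18.
Holidays: November 24, 1985 (Sun); November 27, 1985 (Wed); November 29, 1985 (Fri); December 3, 1985 (Tue); December 8, 1985 (Sun); December 14, 1985 (Sat).
3 of the 6 holidays fall on weekdays; the rest are weekends and were already excluded.
Business days: 18 − 3 = 15.

15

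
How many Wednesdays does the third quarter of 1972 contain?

13

1972-07-01 is a Saturday.
The range spans 92 days (inclusive of both endpoints).
92 = 7 × 13 + 1, so there are 13 full weeks plus 1 extra day.
Each full week contributes one Wednesday: 13 so far.
The 1 extra day is Sat — none qualify.
Total: 13 + 0 = 13.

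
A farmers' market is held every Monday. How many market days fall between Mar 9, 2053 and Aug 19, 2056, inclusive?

180 Mondays

Mar 9, 2053 is a Sunday.
The range spans 1260 days (inclusive of both endpoints).
1260 = 7 × 180, so the span is exactly 180 full weeks.
Each full week contributes one Monday: 180 so far.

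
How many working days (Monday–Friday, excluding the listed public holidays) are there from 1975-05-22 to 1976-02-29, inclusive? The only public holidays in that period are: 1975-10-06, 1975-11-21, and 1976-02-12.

199

1975-05-22 is a Thursday.
The range spans 284 days (inclusive of both endpoints).
284 = 7 × 40 + 4, so there are 40 full weeks plus 4 extra days.
Each full week contributes 5 weekdays (Mon–Fri): 40 × 5 = 200.
The 4 extra days are Thursday, Friday, Saturday, Sunday — 2 of them qualify.
Total: 200 + 2 = 202.
Holidays: 1975-10-06 (Mon); 1975-11-21 (Fri); 1976-02-12 (Thu).
All 3 holidays fall on weekdays, so subtract 3.
Business days: 202 − 3 = 199.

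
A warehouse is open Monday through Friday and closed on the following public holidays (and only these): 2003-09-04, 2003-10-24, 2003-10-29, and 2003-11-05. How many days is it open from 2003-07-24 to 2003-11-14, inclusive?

78

2003-07-24 is a Thursday.
That's 114 days from start to end, counting both.
114 = 7 × 16 + 2, so there are 16 full weeks plus 2 extra days.
Each full week contributes 5 weekdays (Mon–Fri): 16 × 5 = 80.
The 2 extra days are Thu, Fri — 2 of them qualify.
Total: 80 + 2 = 82.
Holidays: 2003-09-04 (Thu); 2003-10-24 (Fri); 2003-10-29 (Wed); 2003-11-05 (Wed).
All 4 holidays fall on weekdays, so subtract 4.
Business days: 82 − 4 = 78.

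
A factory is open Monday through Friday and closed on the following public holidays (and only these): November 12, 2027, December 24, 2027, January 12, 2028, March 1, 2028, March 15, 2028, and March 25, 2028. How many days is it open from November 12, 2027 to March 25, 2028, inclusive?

91

November 12, 2027 is a Friday.
From November 12, 2027 to March 25, 2028 is 135 days inclusive.
135 = 7 × 19 + 2, so there are 19 full weeks plus 2 extra days.
Each full week contributes 5 weekdays (Mon–Fri): 19 × 5 = 95.
The 2 extra days are Fri, Sat — 1 of them qualifies.
Total: 95 + 1 = 96.
Holidays: November 12, 2027 (Fri); December 24, 2027 (Fri); January 12, 2028 (Wed); March 1, 2028 (Wed); March 15, 2028 (Wed); March 25, 2028 (Sat).
5 of the 6 holidays fall on weekdays; the rest are weekends and were already excluded.
Business days: 96 − 5 = 91.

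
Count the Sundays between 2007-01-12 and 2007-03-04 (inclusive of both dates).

2007-01-12 is a Friday.
From 2007-01-12 to 2007-03-04 is 52 days inclusive.
52 = 7 × 7 + 3, so there are 7 full weeks plus 3 extra days.
Each full week contributes one Sunday: 7 so far.
The 3 extra days are Fri, Sat, Sun — 1 of them qualifies.
Total: 7 + 1 = 8.

8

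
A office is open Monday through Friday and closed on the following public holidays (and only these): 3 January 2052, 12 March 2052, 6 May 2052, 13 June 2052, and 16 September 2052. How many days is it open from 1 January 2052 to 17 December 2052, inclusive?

247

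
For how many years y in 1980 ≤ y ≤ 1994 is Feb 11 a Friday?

Day of week of February 11 in each year:
1980: Mon, 1981: Wed, 1982: Thu, 1983: Fri ✓, 1984: Sat, 1985: Mon, 1986: Tue, 1987: Wed, 1988: Thu, 1989: Sat, 1990: Sun, 1991: Mon, 1992: Tue, 1993: Thu, 1994: Fri ✓
Fridays: 1983, 1994.

2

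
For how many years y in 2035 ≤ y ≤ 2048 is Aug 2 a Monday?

Day of week of August 2 in each year:
2035: Thu, 2036: Sat, 2037: Sun, 2038: Mon ✓, 2039: Tue, 2040: Thu, 2041: Fri, 2042: Sat, 2043: Sun, 2044: Tue, 2045: Wed, 2046: Thu, 2047: Fri, 2048: Sun
Mondays: 2038.

1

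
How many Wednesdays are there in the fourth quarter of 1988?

13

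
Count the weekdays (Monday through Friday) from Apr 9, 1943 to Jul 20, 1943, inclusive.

73 weekdays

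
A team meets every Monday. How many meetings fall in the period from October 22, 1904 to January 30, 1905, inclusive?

October 22, 1904 is a Saturday.
From October 22, 1904 to January 30, 1905 is 101 days inclusive.
101 = 7 × 14 + 3, so there are 14 full weeks plus 3 extra days.
Each full week contributes one Monday: 14 so far.
The 3 extra days are Saturday, Sunday, Monday — 1 of them qualifies.
Total: 14 + 1 = 15.

15 Mondays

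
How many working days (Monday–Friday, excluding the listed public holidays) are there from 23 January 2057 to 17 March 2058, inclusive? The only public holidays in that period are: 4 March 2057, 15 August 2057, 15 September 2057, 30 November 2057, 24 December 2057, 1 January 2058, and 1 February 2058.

294 working days

23 January 2057 is a Tuesday.
The range spans 419 days (inclusive of both endpoints).
419 = 7 × 59 + 6, so there are 59 full weeks plus 6 extra days.
Each full week contributes 5 weekdays (Mon–Fri): 59 × 5 = 295.
The 6 extra days are Tue, Wed, Thu, Fri, Sat, Sun — 4 of them qualify.
Total: 295 + 4 = 299.
Holidays: 4 March 2057 (Sun); 15 August 2057 (Wed); 15 September 2057 (Sat); 30 November 2057 (Fri); 24 December 2057 (Mon); 1 January 2058 (Tue); 1 February 2058 (Fri).
5 of the 7 holidays fall on weekdays; the rest are weekends and were already excluded.
Business days: 299 − 5 = 294.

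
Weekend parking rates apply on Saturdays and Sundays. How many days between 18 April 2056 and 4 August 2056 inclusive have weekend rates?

30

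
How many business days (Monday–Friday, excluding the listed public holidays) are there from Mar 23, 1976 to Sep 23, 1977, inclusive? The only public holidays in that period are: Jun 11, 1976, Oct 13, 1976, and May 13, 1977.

Mar 23, 1976 is a Tuesday.
The range spans 550 days (inclusive of both endpoints).
550 = 7 × 78 + 4, so there are 78 full weeks plus 4 extra days.
Each full week contributes 5 weekdays (Mon–Fri): 78 × 5 = 390.
The 4 extra days are Tue, Wed, Thu, Fri — 4 of them qualify.
Total: 390 + 4 = 394.
Holidays: Jun 11, 1976 (Fri); Oct 13, 1976 (Wed); May 13, 1977 (Fri).
All 3 holidays fall on weekdays, so subtract 3.
Business days: 394 − 3 = 391.

391 business days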